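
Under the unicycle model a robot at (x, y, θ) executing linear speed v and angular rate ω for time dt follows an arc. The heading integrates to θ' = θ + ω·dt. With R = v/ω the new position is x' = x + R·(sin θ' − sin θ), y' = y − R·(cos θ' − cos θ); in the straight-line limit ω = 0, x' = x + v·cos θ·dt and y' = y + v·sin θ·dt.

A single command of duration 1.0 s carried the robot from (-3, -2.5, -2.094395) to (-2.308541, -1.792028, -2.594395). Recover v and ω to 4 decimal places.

Δθ = -2.594395 − -2.094395 = -0.500000
ω = Δθ/dt = -0.500000/1.0 = -0.5000
R = −Δy/(cos θ' − cos θ) = 2.0000
v = R·ω = 2.0000·-0.5000 = -1.0000

v = -1.0000, ω = -0.5000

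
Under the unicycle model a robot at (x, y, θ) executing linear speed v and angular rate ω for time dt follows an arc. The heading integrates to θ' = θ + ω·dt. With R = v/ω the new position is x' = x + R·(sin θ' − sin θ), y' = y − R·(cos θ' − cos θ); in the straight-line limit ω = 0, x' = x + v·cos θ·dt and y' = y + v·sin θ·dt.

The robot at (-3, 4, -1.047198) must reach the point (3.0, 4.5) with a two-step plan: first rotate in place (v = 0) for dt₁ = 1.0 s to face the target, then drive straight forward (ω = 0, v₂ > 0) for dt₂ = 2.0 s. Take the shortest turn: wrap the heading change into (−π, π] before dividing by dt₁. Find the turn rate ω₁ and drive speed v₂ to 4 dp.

heading to target = atan2(4.5−4, 3−-3) = 0.0831
Δθ = wrap(0.0831 − -1.0472) = 1.1303; ω₁ = Δθ/dt₁ = 1.1303
distance = √((3−-3)² + (4.5−4)²) = 6.0208; v₂ = distance/dt₂ = 3.0104

ω₁ = 1.1303, v₂ = 3.0104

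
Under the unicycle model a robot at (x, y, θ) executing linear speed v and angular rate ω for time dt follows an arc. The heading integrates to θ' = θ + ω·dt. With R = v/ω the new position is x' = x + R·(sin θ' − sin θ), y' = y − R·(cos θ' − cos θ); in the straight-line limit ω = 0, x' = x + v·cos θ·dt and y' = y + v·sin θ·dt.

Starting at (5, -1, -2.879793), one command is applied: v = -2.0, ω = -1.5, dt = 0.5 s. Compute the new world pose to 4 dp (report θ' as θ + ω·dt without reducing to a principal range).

θ' = -2.8798 + -1.5·0.5 = -3.6298
R = v/ω = -2.0/-1.5 = 1.3333
x' = 5 + 1.3333·(sin -3.6298 − sin -2.8798) = 5.9705
y' = -1 − 1.3333·(cos -3.6298 − cos -2.8798) = -1.1103

(5.9705, -1.1103, -3.6298)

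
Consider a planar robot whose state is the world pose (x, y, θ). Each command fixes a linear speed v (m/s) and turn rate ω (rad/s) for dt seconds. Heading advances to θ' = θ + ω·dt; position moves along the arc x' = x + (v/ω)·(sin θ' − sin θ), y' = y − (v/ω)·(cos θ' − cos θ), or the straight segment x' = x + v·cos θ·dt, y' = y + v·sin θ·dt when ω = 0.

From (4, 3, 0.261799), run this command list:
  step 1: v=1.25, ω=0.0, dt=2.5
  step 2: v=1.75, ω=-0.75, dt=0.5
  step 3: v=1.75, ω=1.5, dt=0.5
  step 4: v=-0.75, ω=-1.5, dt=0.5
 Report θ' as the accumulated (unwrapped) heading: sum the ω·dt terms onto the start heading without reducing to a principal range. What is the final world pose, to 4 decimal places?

(8.3577, 3.9998, -0.1132)

step 1: θ'=0.2618 (straight) → pose (7.0185, 3.8088, 0.2618)
step 2: θ'=-0.1132 (R=-2.3333) → pose (7.8860, 3.8734, -0.1132)
step 3: θ'=0.6368 (R=1.1667) → pose (8.7115, 4.0946, 0.6368)
step 4: θ'=-0.1132 (R=0.5000) → pose (8.3577, 3.9998, -0.1132)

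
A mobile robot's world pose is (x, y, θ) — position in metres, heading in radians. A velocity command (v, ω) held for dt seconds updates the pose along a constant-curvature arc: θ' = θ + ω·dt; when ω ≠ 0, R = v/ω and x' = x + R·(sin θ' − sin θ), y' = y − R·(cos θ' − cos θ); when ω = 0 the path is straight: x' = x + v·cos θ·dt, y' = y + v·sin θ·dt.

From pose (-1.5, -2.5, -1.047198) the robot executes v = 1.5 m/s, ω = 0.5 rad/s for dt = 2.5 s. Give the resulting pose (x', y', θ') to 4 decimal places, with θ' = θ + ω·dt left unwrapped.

θ' = -1.0472 + 0.5·2.5 = 0.2028
R = v/ω = 1.5/0.5 = 3.0000
x' = -1.5 + 3.0000·(sin 0.2028 − sin -1.0472) = 1.7023
y' = -2.5 − 3.0000·(cos 0.2028 − cos -1.0472) = -3.9385

(1.7023, -3.9385, 0.2028)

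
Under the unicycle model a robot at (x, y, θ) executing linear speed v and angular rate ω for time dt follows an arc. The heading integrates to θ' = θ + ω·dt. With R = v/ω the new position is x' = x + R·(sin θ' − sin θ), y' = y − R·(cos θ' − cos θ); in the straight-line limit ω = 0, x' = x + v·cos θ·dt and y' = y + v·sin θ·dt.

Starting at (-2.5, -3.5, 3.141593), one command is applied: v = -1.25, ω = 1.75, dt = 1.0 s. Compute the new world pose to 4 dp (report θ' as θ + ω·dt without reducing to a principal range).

θ' = 3.1416 + 1.75·1.0 = 4.8916
R = v/ω = -1.25/1.75 = -0.7143
x' = -2.5 + -0.7143·(sin 4.8916 − sin 3.1416) = -1.7972
y' = -3.5 − -0.7143·(cos 4.8916 − cos 3.1416) = -2.6584

(-1.7972, -2.6584, 4.8916)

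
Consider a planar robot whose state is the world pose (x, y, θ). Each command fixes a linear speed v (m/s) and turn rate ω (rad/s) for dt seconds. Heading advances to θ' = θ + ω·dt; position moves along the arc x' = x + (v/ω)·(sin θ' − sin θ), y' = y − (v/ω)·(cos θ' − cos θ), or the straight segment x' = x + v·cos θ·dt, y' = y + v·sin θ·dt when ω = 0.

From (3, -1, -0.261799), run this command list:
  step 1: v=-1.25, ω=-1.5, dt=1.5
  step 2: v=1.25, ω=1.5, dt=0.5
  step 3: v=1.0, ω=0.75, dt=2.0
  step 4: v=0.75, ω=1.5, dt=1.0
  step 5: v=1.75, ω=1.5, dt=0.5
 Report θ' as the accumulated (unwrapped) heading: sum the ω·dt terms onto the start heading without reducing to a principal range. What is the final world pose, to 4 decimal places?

step 1: θ'=-2.5118 (R=0.8333) → pose (2.7249, 0.4784, -2.5118)
step 2: θ'=-1.7618 (R=0.8333) → pose (2.3975, -0.0369, -1.7618)
step 3: θ'=-0.2618 (R=1.3333) → pose (3.3615, -1.5779, -0.2618)
step 4: θ'=1.2382 (R=0.5000) → pose (3.9635, -1.2582, 1.2382)
step 5: θ'=1.9882 (R=1.1667) → pose (3.9273, -0.4043, 1.9882)

(3.9273, -0.4043, 1.9882)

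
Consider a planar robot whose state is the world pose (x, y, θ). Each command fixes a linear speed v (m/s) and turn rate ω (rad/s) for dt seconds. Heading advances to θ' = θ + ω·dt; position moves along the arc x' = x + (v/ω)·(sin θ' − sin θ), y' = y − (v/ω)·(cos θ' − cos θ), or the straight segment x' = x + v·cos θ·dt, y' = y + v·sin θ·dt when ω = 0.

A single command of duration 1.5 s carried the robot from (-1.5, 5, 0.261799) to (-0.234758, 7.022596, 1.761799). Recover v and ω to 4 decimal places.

Δθ = 1.761799 − 0.261799 = 1.500000
ω = Δθ/dt = 1.500000/1.5 = 1.0000
R = −Δy/(cos θ' − cos θ) = 1.7500
v = R·ω = 1.7500·1.0000 = 1.7500

v = 1.7500, ω = 1.0000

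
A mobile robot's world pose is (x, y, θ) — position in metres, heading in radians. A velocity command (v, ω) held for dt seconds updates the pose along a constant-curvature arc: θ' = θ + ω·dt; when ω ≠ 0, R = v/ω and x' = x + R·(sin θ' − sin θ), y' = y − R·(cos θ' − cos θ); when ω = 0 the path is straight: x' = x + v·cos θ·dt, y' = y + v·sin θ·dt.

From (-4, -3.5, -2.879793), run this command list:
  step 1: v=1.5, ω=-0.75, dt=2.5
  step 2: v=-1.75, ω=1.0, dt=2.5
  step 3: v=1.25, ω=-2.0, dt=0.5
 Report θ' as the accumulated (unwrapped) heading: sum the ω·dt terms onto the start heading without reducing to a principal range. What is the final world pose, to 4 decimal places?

step 1: θ'=-4.7548 (R=-2.0000) → pose (-6.5158, -1.4834, -4.7548)
step 2: θ'=-2.2548 (R=-1.7500) → pose (-3.4111, -2.6634, -2.2548)
step 3: θ'=-3.2548 (R=-0.6250) → pose (-3.9661, -2.8894, -3.2548)

(-3.9661, -2.8894, -3.2548)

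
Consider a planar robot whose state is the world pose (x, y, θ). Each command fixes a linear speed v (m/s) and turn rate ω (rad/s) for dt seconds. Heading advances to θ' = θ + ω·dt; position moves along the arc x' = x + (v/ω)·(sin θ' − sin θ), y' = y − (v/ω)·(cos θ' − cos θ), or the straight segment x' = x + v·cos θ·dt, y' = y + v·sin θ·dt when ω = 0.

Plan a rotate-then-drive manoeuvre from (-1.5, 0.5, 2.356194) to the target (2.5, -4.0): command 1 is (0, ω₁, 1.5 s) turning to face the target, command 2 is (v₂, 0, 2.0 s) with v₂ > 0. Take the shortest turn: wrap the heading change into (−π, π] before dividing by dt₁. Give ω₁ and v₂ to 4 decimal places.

ω₁ = 2.0552, v₂ = 3.0104

heading to target = atan2(-4−0.5, 2.5−-1.5) = -0.8442
Δθ = wrap(-0.8442 − 2.3562) = 3.0828; ω₁ = Δθ/dt₁ = 2.0552
distance = √((2.5−-1.5)² + (-4−0.5)²) = 6.0208; v₂ = distance/dt₂ = 3.0104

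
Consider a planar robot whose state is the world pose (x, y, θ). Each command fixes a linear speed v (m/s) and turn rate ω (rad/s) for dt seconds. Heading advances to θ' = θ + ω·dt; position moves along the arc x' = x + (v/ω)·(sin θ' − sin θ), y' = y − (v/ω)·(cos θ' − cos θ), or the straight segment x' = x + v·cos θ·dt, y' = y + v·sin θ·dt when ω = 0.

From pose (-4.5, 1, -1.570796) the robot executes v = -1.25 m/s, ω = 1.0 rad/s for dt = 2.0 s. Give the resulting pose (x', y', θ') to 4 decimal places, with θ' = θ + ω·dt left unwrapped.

θ' = -1.5708 + 1.0·2.0 = 0.4292
R = v/ω = -1.25/1.0 = -1.2500
x' = -4.5 + -1.2500·(sin 0.4292 − sin -1.5708) = -6.2702
y' = 1 − -1.2500·(cos 0.4292 − cos -1.5708) = 2.1366

(-6.2702, 2.1366, 0.4292)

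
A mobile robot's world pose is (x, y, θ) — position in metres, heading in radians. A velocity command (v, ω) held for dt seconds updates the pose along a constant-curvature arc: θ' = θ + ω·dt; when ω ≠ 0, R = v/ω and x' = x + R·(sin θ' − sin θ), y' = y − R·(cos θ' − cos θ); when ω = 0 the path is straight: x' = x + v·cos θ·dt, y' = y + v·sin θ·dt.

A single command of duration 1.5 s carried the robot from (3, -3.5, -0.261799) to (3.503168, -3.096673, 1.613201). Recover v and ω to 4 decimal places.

v = 0.5000, ω = 1.2500

Δθ = 1.613201 − -0.261799 = 1.875000
ω = Δθ/dt = 1.875000/1.5 = 1.2500
R = Δx/(sin θ' − sin θ) = 0.4000
v = R·ω = 0.4000·1.2500 = 0.5000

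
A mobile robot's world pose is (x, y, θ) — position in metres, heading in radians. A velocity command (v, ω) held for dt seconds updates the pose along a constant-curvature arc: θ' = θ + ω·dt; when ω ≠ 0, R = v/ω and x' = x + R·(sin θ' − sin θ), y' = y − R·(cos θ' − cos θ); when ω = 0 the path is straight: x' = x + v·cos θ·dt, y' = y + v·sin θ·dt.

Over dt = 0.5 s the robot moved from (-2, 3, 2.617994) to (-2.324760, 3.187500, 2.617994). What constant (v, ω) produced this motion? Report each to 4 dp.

Δθ = 2.617994 − 2.617994 = 0.000000
ω = Δθ/dt = 0.000000/0.5 = 0.0000
ω = 0 → v = (Δx·cos θ + Δy·sin θ)/dt = 0.7500

v = 0.7500, ω = 0.0000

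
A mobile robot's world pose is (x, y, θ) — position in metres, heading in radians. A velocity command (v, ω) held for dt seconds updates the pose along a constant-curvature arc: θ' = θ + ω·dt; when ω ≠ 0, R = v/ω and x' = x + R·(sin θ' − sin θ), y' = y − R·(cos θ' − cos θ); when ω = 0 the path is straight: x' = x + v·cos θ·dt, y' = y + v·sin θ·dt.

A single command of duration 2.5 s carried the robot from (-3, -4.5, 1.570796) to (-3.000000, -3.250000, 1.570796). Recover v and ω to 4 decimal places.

Δθ = 1.570796 − 1.570796 = 0.000000
ω = Δθ/dt = 0.000000/2.5 = 0.0000
ω = 0 → v = (Δx·cos θ + Δy·sin θ)/dt = 0.5000

v = 0.5000, ω = 0.0000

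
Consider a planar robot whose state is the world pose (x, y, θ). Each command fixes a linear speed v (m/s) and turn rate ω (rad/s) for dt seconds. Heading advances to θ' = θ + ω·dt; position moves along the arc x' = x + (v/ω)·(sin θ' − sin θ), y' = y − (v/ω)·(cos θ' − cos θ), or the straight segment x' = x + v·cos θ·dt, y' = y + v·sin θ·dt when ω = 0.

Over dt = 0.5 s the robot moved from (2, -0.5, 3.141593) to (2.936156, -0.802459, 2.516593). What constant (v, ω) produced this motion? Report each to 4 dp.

v = -2.0000, ω = -1.2500

Δθ = 2.516593 − 3.141593 = -0.625000
ω = Δθ/dt = -0.625000/0.5 = -1.2500
R = Δx/(sin θ' − sin θ) = 1.6000
v = R·ω = 1.6000·-1.2500 = -2.0000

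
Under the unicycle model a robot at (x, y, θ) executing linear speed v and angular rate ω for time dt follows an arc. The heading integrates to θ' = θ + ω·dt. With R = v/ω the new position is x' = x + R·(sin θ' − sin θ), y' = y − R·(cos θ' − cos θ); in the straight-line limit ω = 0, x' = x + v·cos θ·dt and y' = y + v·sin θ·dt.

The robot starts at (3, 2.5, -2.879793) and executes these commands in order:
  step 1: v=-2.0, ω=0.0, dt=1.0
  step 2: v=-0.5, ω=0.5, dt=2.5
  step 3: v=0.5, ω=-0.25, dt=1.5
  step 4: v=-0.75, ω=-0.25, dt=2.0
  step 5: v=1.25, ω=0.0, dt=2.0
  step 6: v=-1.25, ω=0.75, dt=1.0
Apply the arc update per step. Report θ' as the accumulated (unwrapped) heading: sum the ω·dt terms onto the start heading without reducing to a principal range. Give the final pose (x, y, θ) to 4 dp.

step 1: θ'=-2.8798 (straight) → pose (4.9319, 3.0176, -2.8798)
step 2: θ'=-1.6298 (R=-1.0000) → pose (5.6713, 3.9246, -1.6298)
step 3: θ'=-2.0048 (R=-2.0000) → pose (5.4894, 3.2015, -2.0048)
step 4: θ'=-2.5048 (R=3.0000) → pose (6.4274, 4.3520, -2.5048)
step 5: θ'=-2.5048 (straight) → pose (4.4174, 2.8655, -2.5048)
step 6: θ'=-1.7548 (R=-1.6667) → pose (5.0648, 3.9005, -1.7548)

(5.0648, 3.9005, -1.7548)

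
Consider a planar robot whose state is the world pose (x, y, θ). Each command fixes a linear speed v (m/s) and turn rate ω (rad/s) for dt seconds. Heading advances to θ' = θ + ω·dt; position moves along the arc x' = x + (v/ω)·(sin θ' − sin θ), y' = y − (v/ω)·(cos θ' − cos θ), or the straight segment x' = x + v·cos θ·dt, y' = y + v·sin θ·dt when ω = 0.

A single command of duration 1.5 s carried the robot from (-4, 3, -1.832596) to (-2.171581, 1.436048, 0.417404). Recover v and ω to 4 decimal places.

Δθ = 0.417404 − -1.832596 = 2.250000
ω = Δθ/dt = 2.250000/1.5 = 1.5000
R = Δx/(sin θ' − sin θ) = 1.3333
v = R·ω = 1.3333·1.5000 = 2.0000

v = 2.0000, ω = 1.5000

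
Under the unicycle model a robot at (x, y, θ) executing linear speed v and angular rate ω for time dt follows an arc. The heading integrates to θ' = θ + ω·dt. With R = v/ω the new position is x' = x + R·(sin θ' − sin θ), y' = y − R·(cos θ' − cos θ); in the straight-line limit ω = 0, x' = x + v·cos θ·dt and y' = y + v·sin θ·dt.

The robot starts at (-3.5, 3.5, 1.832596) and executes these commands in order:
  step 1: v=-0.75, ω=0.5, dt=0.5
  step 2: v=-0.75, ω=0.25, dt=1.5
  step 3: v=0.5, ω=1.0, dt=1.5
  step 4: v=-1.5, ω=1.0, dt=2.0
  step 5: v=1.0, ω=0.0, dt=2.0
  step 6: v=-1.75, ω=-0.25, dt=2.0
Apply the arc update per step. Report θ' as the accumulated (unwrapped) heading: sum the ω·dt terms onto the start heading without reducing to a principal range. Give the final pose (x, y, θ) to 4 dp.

step 1: θ'=2.0826 (R=-1.5000) → pose (-3.3589, 3.1536, 2.0826)
step 2: θ'=2.4576 (R=-3.0000) → pose (-2.6390, 2.2977, 2.4576)
step 3: θ'=3.9576 (R=0.5000) → pose (-3.3192, 2.2527, 3.9576)
step 4: θ'=5.9576 (R=-1.5000) → pose (-3.9320, 4.7016, 5.9576)
step 5: θ'=5.9576 (straight) → pose (-2.0371, 4.0619, 5.9576)
step 6: θ'=5.4576 (R=7.0000) → pose (-4.9426, 5.9473, 5.4576)

(-4.9426, 5.9473, 5.4576)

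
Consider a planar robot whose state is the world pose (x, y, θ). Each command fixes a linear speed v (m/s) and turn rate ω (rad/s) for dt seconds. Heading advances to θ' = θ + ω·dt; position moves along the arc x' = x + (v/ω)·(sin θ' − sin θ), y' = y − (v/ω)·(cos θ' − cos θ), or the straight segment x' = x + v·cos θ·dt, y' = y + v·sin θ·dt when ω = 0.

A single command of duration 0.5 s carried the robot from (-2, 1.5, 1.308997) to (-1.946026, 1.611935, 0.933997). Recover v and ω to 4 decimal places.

Δθ = 0.933997 − 1.308997 = -0.375000
ω = Δθ/dt = -0.375000/0.5 = -0.7500
R = −Δy/(cos θ' − cos θ) = -0.3333
v = R·ω = -0.3333·-0.7500 = 0.2500

v = 0.2500, ω = -0.7500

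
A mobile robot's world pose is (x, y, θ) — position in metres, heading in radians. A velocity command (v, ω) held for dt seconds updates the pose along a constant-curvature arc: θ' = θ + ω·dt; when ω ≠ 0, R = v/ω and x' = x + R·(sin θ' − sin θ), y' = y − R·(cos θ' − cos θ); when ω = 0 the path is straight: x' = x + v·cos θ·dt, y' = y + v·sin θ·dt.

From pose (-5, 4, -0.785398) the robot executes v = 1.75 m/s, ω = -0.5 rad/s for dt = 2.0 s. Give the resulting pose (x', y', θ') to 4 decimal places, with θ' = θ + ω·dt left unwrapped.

θ' = -0.7854 + -0.5·2.0 = -1.7854
R = v/ω = 1.75/-0.5 = -3.5000
x' = -5 + -3.5000·(sin -1.7854 − sin -0.7854) = -4.0552
y' = 4 − -3.5000·(cos -1.7854 − cos -0.7854) = 0.7798

(-4.0552, 0.7798, -1.7854)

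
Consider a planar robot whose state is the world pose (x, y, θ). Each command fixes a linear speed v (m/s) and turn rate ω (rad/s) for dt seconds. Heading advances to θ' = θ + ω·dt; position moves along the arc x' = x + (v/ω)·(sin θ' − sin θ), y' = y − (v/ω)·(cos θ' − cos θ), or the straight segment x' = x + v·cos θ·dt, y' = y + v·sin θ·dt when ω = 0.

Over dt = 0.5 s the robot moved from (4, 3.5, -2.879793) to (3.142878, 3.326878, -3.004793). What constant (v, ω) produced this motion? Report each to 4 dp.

Δθ = -3.004793 − -2.879793 = -0.125000
ω = Δθ/dt = -0.125000/0.5 = -0.2500
R = Δx/(sin θ' − sin θ) = -7.0000
v = R·ω = -7.0000·-0.2500 = 1.7500

v = 1.7500, ω = -0.2500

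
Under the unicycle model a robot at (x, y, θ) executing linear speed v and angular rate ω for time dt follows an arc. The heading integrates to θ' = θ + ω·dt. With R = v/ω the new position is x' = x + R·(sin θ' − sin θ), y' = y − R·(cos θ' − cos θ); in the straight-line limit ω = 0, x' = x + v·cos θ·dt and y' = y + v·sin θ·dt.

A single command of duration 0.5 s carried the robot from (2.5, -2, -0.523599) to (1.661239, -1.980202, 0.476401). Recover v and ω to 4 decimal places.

v = -1.7500, ω = 2.0000

Δθ = 0.476401 − -0.523599 = 1.000000
ω = Δθ/dt = 1.000000/0.5 = 2.0000
R = Δx/(sin θ' − sin θ) = -0.8750
v = R·ω = -0.8750·2.0000 = -1.7500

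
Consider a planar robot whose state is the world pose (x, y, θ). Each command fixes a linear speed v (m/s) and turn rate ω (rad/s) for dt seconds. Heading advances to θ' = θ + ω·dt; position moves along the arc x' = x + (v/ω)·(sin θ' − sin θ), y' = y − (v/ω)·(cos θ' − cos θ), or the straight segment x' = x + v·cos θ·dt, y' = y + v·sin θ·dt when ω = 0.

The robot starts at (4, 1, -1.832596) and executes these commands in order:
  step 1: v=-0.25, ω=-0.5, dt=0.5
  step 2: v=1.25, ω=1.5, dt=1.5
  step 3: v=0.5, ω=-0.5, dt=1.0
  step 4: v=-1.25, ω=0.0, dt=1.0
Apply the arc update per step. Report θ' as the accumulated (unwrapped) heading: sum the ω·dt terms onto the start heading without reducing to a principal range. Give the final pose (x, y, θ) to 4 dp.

(4.2241, 0.2530, -0.3326)

step 1: θ'=-2.0826 (R=0.5000) → pose (4.0470, 1.1155, -2.0826)
step 2: θ'=0.1674 (R=0.8333) → pose (4.9124, -0.1143, 0.1674)
step 3: θ'=-0.3326 (R=-1.0000) → pose (5.4056, -0.1552, -0.3326)
step 4: θ'=-0.3326 (straight) → pose (4.2241, 0.2530, -0.3326)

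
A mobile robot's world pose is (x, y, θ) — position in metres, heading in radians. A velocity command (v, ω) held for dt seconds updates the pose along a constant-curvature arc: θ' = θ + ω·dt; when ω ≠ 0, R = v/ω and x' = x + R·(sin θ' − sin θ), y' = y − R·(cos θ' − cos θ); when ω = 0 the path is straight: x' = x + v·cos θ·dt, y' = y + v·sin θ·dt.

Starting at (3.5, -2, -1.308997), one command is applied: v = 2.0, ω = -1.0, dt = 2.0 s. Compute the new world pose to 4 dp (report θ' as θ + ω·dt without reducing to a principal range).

(1.2349, -4.4897, -3.3090)

θ' = -1.3090 + -1.0·2.0 = -3.3090
R = v/ω = 2.0/-1.0 = -2.0000
x' = 3.5 + -2.0000·(sin -3.3090 − sin -1.3090) = 1.2349
y' = -2 − -2.0000·(cos -3.3090 − cos -1.3090) = -4.4897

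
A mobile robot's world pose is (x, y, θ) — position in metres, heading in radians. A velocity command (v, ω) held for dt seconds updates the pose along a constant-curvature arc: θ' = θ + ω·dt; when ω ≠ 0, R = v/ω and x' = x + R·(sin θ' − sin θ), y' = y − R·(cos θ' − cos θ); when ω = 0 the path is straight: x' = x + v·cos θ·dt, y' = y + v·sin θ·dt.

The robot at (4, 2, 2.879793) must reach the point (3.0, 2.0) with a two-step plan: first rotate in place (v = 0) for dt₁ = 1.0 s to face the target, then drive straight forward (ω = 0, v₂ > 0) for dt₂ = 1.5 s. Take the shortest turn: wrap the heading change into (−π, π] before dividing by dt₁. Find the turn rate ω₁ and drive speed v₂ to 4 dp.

ω₁ = 0.2618, v₂ = 0.6667

heading to target = atan2(2−2, 3−4) = 3.1416
Δθ = wrap(3.1416 − 2.8798) = 0.2618; ω₁ = Δθ/dt₁ = 0.2618
distance = √((3−4)² + (2−2)²) = 1.0000; v₂ = distance/dt₂ = 0.6667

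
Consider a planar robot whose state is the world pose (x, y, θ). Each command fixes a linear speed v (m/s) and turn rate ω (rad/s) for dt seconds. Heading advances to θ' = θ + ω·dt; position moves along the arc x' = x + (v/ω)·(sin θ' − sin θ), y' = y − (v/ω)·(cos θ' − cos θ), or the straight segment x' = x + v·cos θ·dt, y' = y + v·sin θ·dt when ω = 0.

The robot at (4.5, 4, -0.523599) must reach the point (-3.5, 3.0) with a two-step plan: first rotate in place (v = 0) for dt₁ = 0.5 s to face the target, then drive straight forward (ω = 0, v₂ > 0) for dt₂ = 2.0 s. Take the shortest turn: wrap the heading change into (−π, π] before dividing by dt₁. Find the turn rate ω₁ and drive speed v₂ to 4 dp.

heading to target = atan2(3−4, -3.5−4.5) = -3.0172
Δθ = wrap(-3.0172 − -0.5236) = -2.4936; ω₁ = Δθ/dt₁ = -4.9873
distance = √((-3.5−4.5)² + (3−4)²) = 8.0623; v₂ = distance/dt₂ = 4.0311

ω₁ = -4.9873, v₂ = 4.0311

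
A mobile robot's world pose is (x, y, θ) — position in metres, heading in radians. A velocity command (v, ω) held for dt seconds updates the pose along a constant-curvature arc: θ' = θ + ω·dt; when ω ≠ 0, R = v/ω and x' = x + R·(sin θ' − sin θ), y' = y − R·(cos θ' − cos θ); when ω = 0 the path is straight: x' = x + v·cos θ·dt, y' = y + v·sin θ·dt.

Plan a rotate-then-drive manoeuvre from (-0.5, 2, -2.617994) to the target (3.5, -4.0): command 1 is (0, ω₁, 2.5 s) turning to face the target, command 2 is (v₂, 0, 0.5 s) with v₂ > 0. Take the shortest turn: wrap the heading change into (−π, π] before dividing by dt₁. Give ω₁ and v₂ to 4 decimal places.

ω₁ = 0.6541, v₂ = 14.4222

heading to target = atan2(-4−2, 3.5−-0.5) = -0.9828
Δθ = wrap(-0.9828 − -2.6180) = 1.6352; ω₁ = Δθ/dt₁ = 0.6541
distance = √((3.5−-0.5)² + (-4−2)²) = 7.2111; v₂ = distance/dt₂ = 14.4222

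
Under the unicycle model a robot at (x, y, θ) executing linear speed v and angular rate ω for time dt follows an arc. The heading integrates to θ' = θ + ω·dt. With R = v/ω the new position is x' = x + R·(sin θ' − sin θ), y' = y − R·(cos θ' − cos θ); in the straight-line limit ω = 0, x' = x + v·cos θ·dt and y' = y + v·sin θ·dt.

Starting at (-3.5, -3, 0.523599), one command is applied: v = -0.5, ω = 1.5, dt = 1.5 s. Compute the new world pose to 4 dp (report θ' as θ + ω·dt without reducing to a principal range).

(-3.4532, -3.5997, 2.7736)

θ' = 0.5236 + 1.5·1.5 = 2.7736
R = v/ω = -0.5/1.5 = -0.3333
x' = -3.5 + -0.3333·(sin 2.7736 − sin 0.5236) = -3.4532
y' = -3 − -0.3333·(cos 2.7736 − cos 0.5236) = -3.5997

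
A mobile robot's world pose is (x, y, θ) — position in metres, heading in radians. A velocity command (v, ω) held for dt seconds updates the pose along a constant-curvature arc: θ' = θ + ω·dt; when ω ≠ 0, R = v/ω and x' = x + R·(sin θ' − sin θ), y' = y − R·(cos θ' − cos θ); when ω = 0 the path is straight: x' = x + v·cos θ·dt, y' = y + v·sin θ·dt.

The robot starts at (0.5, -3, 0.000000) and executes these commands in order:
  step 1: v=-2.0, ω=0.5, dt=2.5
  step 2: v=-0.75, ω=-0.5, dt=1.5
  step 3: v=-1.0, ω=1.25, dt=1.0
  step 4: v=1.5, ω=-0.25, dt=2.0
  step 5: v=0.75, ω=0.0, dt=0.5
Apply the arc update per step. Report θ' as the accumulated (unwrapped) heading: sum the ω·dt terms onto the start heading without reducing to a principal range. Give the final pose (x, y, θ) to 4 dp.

step 1: θ'=1.2500 (R=-4.0000) → pose (-3.2959, -5.7387, 1.2500)
step 2: θ'=0.5000 (R=1.5000) → pose (-4.0003, -6.5821, 0.5000)
step 3: θ'=1.7500 (R=-0.8000) → pose (-4.4039, -7.4268, 1.7500)
step 4: θ'=1.2500 (R=-6.0000) → pose (-4.1939, -4.4654, 1.2500)
step 5: θ'=1.2500 (straight) → pose (-4.0757, -4.1095, 1.2500)

(-4.0757, -4.1095, 1.2500)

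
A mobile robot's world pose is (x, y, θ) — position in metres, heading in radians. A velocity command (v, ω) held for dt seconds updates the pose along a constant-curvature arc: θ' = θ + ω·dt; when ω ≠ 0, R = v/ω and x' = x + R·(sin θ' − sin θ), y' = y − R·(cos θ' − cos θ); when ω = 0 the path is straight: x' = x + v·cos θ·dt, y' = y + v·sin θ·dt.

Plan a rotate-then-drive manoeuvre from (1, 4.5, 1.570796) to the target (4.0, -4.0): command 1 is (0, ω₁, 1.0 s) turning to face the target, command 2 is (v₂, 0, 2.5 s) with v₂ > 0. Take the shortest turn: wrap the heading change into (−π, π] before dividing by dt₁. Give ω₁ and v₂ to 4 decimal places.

heading to target = atan2(-4−4.5, 4−1) = -1.2315
Δθ = wrap(-1.2315 − 1.5708) = -2.8023; ω₁ = Δθ/dt₁ = -2.8023
distance = √((4−1)² + (-4−4.5)²) = 9.0139; v₂ = distance/dt₂ = 3.6056

ω₁ = -2.8023, v₂ = 3.6056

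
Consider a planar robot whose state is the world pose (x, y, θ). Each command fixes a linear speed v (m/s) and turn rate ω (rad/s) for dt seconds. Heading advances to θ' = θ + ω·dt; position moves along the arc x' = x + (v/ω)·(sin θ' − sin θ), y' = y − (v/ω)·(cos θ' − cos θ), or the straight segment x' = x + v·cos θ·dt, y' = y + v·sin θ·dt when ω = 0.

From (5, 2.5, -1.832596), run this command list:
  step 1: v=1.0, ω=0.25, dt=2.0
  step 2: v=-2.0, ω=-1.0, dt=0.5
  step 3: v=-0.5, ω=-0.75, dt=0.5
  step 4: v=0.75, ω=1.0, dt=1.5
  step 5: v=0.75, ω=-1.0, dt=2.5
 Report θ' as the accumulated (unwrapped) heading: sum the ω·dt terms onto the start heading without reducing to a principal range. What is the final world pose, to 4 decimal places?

(4.6748, -0.5999, -3.2076)

step 1: θ'=-1.3326 (R=4.0000) → pose (4.9766, 0.5209, -1.3326)
step 2: θ'=-1.8326 (R=2.0000) → pose (4.9883, 1.5105, -1.8326)
step 3: θ'=-2.2076 (R=0.6667) → pose (5.0963, 1.7343, -2.2076)
step 4: θ'=-0.7076 (R=0.7500) → pose (5.2118, 0.7184, -0.7076)
step 5: θ'=-3.2076 (R=-0.7500) → pose (4.6748, -0.5999, -3.2076)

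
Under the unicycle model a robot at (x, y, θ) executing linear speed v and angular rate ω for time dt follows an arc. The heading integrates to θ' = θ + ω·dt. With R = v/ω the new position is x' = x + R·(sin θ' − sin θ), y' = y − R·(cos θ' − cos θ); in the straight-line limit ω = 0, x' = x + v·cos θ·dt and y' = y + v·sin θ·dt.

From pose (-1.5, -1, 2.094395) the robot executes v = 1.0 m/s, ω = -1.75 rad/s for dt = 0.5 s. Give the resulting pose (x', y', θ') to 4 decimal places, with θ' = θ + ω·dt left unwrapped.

(-1.5416, -0.5176, 1.2194)

θ' = 2.0944 + -1.75·0.5 = 1.2194
R = v/ω = 1.0/-1.75 = -0.5714
x' = -1.5 + -0.5714·(sin 1.2194 − sin 2.0944) = -1.5416
y' = -1 − -0.5714·(cos 1.2194 − cos 2.0944) = -0.5176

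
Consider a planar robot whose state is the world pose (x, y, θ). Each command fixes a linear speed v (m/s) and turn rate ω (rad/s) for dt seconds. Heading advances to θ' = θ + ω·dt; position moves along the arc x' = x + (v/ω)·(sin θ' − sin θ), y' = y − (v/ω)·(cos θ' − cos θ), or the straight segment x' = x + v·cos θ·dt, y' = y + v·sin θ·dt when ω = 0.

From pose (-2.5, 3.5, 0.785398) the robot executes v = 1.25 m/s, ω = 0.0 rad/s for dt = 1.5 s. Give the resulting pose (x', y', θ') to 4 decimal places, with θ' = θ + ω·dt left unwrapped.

θ' = 0.7854 + 0.0·1.5 = 0.7854
ω = 0 → straight: x' = -2.5 + 1.25·cos(0.7854)·1.5 = -1.1742
y' = 3.5 + 1.25·sin(0.7854)·1.5 = 4.8258

(-1.1742, 4.8258, 0.7854)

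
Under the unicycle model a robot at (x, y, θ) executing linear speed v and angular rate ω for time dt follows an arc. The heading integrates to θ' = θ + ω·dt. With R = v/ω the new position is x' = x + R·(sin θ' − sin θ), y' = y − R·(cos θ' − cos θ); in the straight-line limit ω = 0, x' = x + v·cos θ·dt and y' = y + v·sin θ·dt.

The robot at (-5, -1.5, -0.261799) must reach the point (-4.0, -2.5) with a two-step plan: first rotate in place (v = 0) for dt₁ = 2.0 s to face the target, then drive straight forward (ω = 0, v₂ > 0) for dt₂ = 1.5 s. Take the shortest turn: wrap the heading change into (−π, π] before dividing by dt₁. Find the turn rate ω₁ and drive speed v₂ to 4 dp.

ω₁ = -0.2618, v₂ = 0.9428

heading to target = atan2(-2.5−-1.5, -4−-5) = -0.7854
Δθ = wrap(-0.7854 − -0.2618) = -0.5236; ω₁ = Δθ/dt₁ = -0.2618
distance = √((-4−-5)² + (-2.5−-1.5)²) = 1.4142; v₂ = distance/dt₂ = 0.9428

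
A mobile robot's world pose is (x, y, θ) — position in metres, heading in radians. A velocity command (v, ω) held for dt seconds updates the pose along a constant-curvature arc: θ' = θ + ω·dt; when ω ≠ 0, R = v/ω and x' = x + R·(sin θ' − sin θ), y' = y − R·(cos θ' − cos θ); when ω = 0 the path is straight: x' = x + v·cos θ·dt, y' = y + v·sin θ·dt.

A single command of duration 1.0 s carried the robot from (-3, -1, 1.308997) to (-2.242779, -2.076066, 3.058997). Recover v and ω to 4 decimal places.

Δθ = 3.058997 − 1.308997 = 1.750000
ω = Δθ/dt = 1.750000/1.0 = 1.7500
R = −Δy/(cos θ' − cos θ) = -0.8571
v = R·ω = -0.8571·1.7500 = -1.5000

v = -1.5000, ω = 1.7500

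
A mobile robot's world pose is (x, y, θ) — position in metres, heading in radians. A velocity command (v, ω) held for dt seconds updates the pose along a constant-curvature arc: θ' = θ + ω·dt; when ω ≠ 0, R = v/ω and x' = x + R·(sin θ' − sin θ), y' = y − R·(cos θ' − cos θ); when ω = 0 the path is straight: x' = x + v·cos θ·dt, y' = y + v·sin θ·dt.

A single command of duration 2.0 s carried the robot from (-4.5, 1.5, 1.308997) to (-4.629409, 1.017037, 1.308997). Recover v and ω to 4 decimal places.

v = -0.2500, ω = 0.0000

Δθ = 1.308997 − 1.308997 = 0.000000
ω = Δθ/dt = 0.000000/2.0 = 0.0000
ω = 0 → v = (Δx·cos θ + Δy·sin θ)/dt = -0.2500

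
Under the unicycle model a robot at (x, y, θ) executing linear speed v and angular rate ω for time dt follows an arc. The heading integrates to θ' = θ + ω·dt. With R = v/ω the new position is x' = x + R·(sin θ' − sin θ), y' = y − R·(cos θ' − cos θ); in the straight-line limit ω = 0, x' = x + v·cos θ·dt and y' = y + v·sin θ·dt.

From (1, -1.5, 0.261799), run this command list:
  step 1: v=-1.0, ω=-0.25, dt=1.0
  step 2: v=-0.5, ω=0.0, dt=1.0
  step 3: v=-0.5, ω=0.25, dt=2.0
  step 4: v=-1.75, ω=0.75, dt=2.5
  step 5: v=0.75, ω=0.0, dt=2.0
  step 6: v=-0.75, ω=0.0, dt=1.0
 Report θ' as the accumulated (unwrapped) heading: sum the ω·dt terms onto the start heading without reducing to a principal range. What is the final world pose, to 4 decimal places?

step 1: θ'=0.0118 (R=4.0000) → pose (0.0119, -1.6360, 0.0118)
step 2: θ'=0.0118 (straight) → pose (-0.4880, -1.6419, 0.0118)
step 3: θ'=0.5118 (R=-2.0000) → pose (-1.4439, -1.8980, 0.5118)
step 4: θ'=2.3868 (R=-2.3333) → pose (-1.8999, -5.6320, 2.3868)
step 5: θ'=2.3868 (straight) → pose (-2.9925, -4.6043, 2.3868)
step 6: θ'=2.3868 (straight) → pose (-2.4462, -5.1182, 2.3868)

(-2.4462, -5.1182, 2.3868)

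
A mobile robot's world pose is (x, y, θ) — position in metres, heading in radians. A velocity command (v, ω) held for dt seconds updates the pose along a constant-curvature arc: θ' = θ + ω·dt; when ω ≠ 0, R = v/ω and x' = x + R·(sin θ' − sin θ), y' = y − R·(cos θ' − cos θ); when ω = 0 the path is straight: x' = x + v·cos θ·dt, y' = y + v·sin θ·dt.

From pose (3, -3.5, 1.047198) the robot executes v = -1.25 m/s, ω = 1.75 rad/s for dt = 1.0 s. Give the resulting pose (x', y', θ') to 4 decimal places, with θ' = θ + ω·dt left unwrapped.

(3.3774, -4.5295, 2.7972)

θ' = 1.0472 + 1.75·1.0 = 2.7972
R = v/ω = -1.25/1.75 = -0.7143
x' = 3 + -0.7143·(sin 2.7972 − sin 1.0472) = 3.3774
y' = -3.5 − -0.7143·(cos 2.7972 − cos 1.0472) = -4.5295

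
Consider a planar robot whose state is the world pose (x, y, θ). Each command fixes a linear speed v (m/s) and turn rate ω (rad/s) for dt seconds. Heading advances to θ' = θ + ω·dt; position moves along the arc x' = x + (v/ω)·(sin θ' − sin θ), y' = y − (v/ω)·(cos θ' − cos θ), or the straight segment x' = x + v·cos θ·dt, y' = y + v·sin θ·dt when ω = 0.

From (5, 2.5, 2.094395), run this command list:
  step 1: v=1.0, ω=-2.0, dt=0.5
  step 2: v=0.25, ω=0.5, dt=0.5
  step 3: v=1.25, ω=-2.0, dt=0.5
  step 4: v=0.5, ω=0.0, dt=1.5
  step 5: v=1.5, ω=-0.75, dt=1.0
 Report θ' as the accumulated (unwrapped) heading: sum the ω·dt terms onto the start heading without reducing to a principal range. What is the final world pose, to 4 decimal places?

step 1: θ'=1.0944 (R=-0.5000) → pose (4.9887, 2.9793, 1.0944)
step 2: θ'=1.3444 (R=0.5000) → pose (5.0316, 3.0963, 1.3444)
step 3: θ'=0.3444 (R=-0.6250) → pose (5.4296, 3.5444, 0.3444)
step 4: θ'=0.3444 (straight) → pose (6.1356, 3.7976, 0.3444)
step 5: θ'=-0.4056 (R=-2.0000) → pose (7.6000, 3.7527, -0.4056)

(7.6000, 3.7527, -0.4056)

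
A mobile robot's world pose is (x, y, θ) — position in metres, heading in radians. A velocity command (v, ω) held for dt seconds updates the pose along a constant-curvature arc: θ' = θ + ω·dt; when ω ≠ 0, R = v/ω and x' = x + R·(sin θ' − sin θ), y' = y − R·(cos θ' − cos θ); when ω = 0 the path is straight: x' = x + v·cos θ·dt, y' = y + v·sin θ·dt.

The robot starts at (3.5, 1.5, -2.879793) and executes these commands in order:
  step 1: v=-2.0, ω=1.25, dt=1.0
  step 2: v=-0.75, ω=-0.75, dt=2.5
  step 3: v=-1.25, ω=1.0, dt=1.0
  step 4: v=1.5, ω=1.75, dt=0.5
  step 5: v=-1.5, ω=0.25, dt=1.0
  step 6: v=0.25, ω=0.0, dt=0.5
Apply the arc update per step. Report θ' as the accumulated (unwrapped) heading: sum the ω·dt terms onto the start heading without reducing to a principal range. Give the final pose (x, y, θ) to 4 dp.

(6.8031, 4.7219, -1.3798)

step 1: θ'=-1.6298 (R=-1.6000) → pose (4.6831, 2.9511, -1.6298)
step 2: θ'=-3.5048 (R=1.0000) → pose (6.0366, 3.8269, -3.5048)
step 3: θ'=-2.5048 (R=-1.2500) → pose (7.2240, 3.9904, -2.5048)
step 4: θ'=-1.6298 (R=0.8571) → pose (6.8780, 3.3518, -1.6298)
step 5: θ'=-1.3798 (R=-6.0000) → pose (6.7794, 4.8446, -1.3798)
step 6: θ'=-1.3798 (straight) → pose (6.8031, 4.7219, -1.3798)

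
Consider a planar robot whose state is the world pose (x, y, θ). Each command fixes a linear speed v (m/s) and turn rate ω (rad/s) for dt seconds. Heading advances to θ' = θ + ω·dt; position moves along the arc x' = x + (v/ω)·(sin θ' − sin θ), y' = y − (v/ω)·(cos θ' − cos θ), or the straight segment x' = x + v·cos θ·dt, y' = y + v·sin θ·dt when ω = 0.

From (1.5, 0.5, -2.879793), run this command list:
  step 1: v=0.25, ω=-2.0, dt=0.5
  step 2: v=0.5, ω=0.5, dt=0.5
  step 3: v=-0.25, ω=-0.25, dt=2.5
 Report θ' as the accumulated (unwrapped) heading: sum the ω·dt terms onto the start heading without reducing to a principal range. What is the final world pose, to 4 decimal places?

(1.6077, 0.2304, -4.2548)

step 1: θ'=-3.8798 (R=-0.1250) → pose (1.3835, 0.5283, -3.8798)
step 2: θ'=-3.6298 (R=1.0000) → pose (1.1796, 0.6718, -3.6298)
step 3: θ'=-4.2548 (R=1.0000) → pose (1.6077, 0.2304, -4.2548)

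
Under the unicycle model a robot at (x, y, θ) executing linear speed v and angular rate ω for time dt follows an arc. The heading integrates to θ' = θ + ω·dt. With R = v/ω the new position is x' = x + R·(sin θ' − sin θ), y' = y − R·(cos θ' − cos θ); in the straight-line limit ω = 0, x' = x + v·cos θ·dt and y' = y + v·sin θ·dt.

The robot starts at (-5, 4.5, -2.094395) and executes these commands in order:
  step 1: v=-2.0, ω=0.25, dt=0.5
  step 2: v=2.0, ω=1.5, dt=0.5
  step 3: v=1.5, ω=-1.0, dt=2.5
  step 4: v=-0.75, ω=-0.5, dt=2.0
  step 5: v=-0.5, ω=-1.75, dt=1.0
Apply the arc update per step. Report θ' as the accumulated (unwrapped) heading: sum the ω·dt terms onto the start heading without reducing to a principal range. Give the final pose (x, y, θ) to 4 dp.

(-6.4639, 1.0999, -6.4694)

step 1: θ'=-1.9694 (R=-8.0000) → pose (-4.5554, 5.3950, -1.9694)
step 2: θ'=-1.2194 (R=1.3333) → pose (-4.5784, 4.4185, -1.2194)
step 3: θ'=-3.7194 (R=-1.5000) → pose (-6.8060, 2.6457, -3.7194)
step 4: θ'=-4.7194 (R=1.5000) → pose (-6.1253, 1.3787, -4.7194)
step 5: θ'=-6.4694 (R=0.2857) → pose (-6.4639, 1.0999, -6.4694)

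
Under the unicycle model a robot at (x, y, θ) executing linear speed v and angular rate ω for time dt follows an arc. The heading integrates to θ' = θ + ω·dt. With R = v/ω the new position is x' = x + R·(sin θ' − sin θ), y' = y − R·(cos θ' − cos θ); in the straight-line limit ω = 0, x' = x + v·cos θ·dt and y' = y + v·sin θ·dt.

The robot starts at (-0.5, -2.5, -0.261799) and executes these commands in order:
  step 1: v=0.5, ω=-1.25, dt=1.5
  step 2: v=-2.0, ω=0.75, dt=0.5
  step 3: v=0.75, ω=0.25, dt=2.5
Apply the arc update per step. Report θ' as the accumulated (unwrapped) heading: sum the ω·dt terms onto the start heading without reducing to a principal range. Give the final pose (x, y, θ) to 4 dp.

(0.3250, -4.0081, -1.1368)

step 1: θ'=-2.1368 (R=-0.4000) → pose (-0.2659, -3.1009, -2.1368)
step 2: θ'=-1.7618 (R=-2.6667) → pose (0.1015, -2.1771, -1.7618)
step 3: θ'=-1.1368 (R=3.0000) → pose (0.3250, -4.0081, -1.1368)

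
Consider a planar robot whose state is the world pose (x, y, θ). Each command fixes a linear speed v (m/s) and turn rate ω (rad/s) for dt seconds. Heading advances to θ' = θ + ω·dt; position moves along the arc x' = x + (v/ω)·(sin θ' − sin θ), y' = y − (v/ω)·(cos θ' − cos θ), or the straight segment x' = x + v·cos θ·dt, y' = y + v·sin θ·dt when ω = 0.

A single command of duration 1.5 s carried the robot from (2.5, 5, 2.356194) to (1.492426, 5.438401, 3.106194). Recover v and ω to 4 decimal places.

Δθ = 3.106194 − 2.356194 = 0.750000
ω = Δθ/dt = 0.750000/1.5 = 0.5000
R = Δx/(sin θ' − sin θ) = 1.5000
v = R·ω = 1.5000·0.5000 = 0.7500

v = 0.7500, ω = 0.5000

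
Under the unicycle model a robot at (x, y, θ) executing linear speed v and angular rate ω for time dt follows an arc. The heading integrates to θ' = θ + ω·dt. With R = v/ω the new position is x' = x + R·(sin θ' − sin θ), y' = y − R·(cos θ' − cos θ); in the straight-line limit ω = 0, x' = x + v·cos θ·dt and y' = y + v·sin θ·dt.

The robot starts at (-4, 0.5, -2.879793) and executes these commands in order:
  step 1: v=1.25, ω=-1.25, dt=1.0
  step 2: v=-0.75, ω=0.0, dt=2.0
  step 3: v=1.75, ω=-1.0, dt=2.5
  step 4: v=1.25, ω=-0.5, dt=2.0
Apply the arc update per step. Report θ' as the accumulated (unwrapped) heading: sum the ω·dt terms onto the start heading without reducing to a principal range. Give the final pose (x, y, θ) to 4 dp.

step 1: θ'=-4.1298 (R=-1.0000) → pose (-5.0939, 0.9157, -4.1298)
step 2: θ'=-4.1298 (straight) → pose (-4.2686, -0.3368, -4.1298)
step 3: θ'=-6.6298 (R=-1.7500) → pose (-2.2128, 2.2719, -6.6298)
step 4: θ'=-7.6298 (R=-2.5000) → pose (-0.6246, 0.4764, -7.6298)

(-0.6246, 0.4764, -7.6298)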